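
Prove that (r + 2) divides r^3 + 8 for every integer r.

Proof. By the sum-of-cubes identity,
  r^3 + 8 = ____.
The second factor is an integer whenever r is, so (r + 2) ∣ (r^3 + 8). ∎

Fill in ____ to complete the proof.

(r + 2)(r^2 - 2r + 4)

Polynomial division of r^3 + 8 by r + 2 leaves remainder 0 and quotient r^2 - 2r + 4.
Hence r^3 + 8 = (r + 2)(r^2 - 2r + 4).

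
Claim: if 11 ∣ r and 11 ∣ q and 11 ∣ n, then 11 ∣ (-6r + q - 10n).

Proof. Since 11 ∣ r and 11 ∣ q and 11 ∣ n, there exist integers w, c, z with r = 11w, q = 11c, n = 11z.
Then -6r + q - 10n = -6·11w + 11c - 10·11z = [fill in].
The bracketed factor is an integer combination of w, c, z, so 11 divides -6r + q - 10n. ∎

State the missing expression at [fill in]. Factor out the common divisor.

11(c - 6w - 10z)

Each term has a factor of 11: -6·11w + 11c - 10·11z = 11·(c - 6w - 10z).
Since c - 6w - 10z is an integer, 11 ∣ (-6r + q - 10n).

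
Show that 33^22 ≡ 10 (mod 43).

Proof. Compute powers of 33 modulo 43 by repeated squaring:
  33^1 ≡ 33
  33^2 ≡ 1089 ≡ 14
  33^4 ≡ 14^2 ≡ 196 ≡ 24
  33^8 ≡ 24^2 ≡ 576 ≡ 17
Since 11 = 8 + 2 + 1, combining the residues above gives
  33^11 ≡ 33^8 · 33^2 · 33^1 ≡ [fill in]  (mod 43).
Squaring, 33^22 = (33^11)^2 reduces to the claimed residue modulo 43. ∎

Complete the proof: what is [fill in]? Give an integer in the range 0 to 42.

28

33^8 · 33^2 · 33^1 ≡ 17 · 14 · 33 = 7854.
7854 mod 43 = 28, so 33^11 ≡ 28 (mod 43).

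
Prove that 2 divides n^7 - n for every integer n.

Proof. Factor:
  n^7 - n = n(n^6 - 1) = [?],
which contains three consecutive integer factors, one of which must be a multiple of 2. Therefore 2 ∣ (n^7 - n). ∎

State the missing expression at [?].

n^6 - 1 = (n^2 - 1)(n^4 + n^2 + 1), and n^2 - 1 = (n-1)(n+1).
So n(n^6 - 1) = (n - 1)n(n + 1)(n^4 + n^2 + 1).

(n - 1)n(n + 1)(n^4 + n^2 + 1)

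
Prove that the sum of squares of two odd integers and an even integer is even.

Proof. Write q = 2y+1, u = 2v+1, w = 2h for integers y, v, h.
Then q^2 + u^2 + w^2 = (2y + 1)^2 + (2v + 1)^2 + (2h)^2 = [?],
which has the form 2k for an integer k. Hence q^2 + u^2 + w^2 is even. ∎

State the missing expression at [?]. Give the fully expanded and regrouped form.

Expanding: (2y + 1)^2 + (2v + 1)^2 + (2h)^2 = 4h^2 + 4v^2 + 4v + 4y^2 + 4y + 2.
Every term is even; pulling out the factor of 2 gives 2(2h^2 + 2v^2 + 2v + 2y^2 + 2y + 1).

2(2h^2 + 2v^2 + 2v + 2y^2 + 2y + 1)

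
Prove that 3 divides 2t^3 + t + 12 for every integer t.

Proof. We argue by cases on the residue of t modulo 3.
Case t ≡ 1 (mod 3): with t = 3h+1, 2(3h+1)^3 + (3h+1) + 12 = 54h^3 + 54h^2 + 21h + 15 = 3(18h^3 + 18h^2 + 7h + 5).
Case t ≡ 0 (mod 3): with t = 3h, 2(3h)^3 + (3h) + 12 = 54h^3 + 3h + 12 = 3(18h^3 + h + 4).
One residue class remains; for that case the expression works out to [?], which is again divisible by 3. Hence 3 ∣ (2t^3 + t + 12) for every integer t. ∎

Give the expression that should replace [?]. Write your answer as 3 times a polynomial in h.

3(18h^3 + 36h^2 + 25h + 10)

Only t ≡ 2 (mod 3) is unaccounted for. Put t = 3h+2:
2(3h+2)^3 + (3h+2) + 12 expands to 54h^3 + 108h^2 + 75h + 30,
and factoring out 3 leaves 3(18h^3 + 36h^2 + 25h + 10).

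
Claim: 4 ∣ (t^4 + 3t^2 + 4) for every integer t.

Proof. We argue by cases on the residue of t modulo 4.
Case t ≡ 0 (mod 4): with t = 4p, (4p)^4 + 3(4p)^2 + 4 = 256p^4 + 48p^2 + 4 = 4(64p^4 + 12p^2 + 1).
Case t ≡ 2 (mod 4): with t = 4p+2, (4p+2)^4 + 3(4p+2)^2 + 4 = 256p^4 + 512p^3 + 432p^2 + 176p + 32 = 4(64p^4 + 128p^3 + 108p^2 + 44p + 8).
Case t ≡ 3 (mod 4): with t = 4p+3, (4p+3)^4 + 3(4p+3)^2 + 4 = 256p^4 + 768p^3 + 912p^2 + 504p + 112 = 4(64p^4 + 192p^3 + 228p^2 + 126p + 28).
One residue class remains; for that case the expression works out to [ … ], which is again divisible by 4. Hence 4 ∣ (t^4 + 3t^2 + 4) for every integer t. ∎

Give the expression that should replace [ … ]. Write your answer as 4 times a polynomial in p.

The residues treated are {0, 2, 3}, so the missing case is t ≡ 1 (mod 4); write t = 4p+1.
Then (4p+1)^4 + 3(4p+1)^2 + 4 = 256p^4 + 256p^3 + 144p^2 + 40p + 8 = 4(64p^4 + 64p^3 + 36p^2 + 10p + 2).

4(64p^4 + 64p^3 + 36p^2 + 10p + 2)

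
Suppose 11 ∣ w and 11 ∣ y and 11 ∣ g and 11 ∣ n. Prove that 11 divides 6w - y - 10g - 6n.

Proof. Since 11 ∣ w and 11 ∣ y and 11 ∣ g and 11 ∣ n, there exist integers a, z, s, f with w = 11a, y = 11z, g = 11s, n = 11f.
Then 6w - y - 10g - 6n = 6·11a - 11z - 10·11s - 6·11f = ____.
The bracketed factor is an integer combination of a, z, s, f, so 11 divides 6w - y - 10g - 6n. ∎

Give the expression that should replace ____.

Each term has a factor of 11: 6·11a - 11z - 10·11s - 6·11f = 11·(6a - 6f - 10s - z).
Since 6a - 6f - 10s - z is an integer, 11 ∣ (6w - y - 10g - 6n).

11(6a - 6f - 10s - z)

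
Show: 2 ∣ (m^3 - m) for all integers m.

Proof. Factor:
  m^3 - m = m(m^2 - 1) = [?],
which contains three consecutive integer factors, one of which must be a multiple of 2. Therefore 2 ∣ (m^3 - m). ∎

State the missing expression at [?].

m(m^2 - 1) = m(m - 1)(m + 1) = (m - 1)m(m + 1).
These three factors are consecutive integers, so their product is divisible by 2.

(m - 1)m(m + 1)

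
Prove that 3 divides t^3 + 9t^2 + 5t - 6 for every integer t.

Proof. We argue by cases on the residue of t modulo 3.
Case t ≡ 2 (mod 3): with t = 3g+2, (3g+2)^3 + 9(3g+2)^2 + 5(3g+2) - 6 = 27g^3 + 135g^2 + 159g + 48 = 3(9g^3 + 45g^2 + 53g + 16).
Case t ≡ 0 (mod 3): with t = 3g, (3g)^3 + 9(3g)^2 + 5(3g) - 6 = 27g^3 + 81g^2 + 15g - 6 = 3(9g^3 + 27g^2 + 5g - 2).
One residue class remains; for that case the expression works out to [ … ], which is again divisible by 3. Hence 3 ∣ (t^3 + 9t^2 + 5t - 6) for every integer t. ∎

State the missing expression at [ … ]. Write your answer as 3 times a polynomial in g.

3(9g^3 + 36g^2 + 26g + 3)

The residues treated are {2, 0}, so the missing case is t ≡ 1 (mod 3); write t = 3g+1.
Then (3g+1)^3 + 9(3g+1)^2 + 5(3g+1) - 6 = 27g^3 + 108g^2 + 78g + 9 = 3(9g^3 + 36g^2 + 26g + 3).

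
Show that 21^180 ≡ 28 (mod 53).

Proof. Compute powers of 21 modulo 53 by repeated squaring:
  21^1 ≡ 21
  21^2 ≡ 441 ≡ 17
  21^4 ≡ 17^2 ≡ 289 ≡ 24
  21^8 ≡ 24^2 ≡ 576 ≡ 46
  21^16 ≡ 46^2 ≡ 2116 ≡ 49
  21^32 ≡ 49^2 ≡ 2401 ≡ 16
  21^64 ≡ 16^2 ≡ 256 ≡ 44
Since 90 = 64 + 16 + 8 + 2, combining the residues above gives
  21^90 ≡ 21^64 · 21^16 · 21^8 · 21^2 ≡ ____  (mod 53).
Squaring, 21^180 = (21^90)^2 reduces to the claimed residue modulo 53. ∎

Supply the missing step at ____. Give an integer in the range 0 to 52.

Multiply the listed residues: 44 · 49 · 46 · 17 = 2156 → 99176 → 1685992.
Reducing modulo 53: 1685992 = 31811·53 + 9, so 21^90 ≡ 9.

9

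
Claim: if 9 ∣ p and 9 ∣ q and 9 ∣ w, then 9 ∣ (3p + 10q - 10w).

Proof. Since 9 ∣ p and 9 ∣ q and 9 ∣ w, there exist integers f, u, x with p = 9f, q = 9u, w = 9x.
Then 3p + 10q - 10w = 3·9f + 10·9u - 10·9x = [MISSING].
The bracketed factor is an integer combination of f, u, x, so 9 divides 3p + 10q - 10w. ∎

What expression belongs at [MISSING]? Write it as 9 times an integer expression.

Pull the common 9 out of every term: 3·9f + 10·9u - 10·9x = 9(3f + 10u - 10x).
3f + 10u - 10x is an integer, which exhibits the divisibility.

9(3f + 10u - 10x)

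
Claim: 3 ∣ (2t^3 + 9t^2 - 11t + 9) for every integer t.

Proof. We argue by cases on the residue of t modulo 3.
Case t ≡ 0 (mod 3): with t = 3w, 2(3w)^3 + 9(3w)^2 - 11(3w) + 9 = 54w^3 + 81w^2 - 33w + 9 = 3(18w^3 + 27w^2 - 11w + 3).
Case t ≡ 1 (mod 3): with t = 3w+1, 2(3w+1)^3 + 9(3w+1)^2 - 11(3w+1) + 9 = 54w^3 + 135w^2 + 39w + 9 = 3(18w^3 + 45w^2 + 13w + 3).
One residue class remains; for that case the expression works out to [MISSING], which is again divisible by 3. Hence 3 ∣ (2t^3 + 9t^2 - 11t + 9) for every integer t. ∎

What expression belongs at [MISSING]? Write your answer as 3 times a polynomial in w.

Only t ≡ 2 (mod 3) is unaccounted for. Put t = 3w+2:
2(3w+2)^3 + 9(3w+2)^2 - 11(3w+2) + 9 expands to 54w^3 + 189w^2 + 147w + 39,
and factoring out 3 leaves 3(18w^3 + 63w^2 + 49w + 13).

3(18w^3 + 63w^2 + 49w + 13)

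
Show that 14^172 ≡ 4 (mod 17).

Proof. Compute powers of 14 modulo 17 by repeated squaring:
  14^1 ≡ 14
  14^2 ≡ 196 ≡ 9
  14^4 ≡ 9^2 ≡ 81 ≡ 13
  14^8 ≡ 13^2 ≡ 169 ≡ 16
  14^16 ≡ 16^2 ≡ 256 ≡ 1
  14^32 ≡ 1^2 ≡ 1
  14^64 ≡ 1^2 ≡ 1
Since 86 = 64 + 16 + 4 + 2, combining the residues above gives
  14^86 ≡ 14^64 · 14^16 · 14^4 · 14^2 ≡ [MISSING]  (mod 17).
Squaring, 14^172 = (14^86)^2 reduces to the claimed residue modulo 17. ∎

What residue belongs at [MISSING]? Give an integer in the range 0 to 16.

15

14^64 · 14^16 · 14^4 · 14^2 ≡ 1 · 1 · 13 · 9 = 117.
117 mod 17 = 15, so 14^86 ≡ 15 (mod 17).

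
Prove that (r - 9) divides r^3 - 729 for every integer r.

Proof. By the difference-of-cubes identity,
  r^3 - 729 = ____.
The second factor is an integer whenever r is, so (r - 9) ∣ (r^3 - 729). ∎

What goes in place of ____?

Polynomial division of r^3 - 729 by r - 9 leaves remainder 0 and quotient r^2 + 9r + 81.
Hence r^3 - 729 = (r - 9)(r^2 + 9r + 81).

(r - 9)(r^2 + 9r + 81)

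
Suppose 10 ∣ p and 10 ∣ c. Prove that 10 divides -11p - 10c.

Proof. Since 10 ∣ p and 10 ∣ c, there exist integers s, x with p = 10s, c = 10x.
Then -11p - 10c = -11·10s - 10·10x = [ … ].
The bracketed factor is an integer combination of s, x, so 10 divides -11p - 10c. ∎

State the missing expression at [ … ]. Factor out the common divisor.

Pull the common 10 out of every term: -11·10s - 10·10x = 10(-11s - 10x).
-11s - 10x is an integer, which exhibits the divisibility.

10(-11s - 10x)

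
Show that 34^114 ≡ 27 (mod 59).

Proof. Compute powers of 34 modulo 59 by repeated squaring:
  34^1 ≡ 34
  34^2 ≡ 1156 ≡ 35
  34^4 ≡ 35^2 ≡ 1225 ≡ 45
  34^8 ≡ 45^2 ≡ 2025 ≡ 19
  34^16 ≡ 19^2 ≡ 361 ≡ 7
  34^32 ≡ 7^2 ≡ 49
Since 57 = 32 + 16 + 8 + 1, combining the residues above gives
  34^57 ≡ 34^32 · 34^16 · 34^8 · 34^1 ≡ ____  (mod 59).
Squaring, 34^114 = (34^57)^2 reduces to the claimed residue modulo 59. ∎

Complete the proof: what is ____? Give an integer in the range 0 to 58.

33

34^32 · 34^16 · 34^8 · 34^1 ≡ 49 · 7 · 19 · 34 = 221578.
221578 mod 59 = 33, so 34^57 ≡ 33 (mod 59).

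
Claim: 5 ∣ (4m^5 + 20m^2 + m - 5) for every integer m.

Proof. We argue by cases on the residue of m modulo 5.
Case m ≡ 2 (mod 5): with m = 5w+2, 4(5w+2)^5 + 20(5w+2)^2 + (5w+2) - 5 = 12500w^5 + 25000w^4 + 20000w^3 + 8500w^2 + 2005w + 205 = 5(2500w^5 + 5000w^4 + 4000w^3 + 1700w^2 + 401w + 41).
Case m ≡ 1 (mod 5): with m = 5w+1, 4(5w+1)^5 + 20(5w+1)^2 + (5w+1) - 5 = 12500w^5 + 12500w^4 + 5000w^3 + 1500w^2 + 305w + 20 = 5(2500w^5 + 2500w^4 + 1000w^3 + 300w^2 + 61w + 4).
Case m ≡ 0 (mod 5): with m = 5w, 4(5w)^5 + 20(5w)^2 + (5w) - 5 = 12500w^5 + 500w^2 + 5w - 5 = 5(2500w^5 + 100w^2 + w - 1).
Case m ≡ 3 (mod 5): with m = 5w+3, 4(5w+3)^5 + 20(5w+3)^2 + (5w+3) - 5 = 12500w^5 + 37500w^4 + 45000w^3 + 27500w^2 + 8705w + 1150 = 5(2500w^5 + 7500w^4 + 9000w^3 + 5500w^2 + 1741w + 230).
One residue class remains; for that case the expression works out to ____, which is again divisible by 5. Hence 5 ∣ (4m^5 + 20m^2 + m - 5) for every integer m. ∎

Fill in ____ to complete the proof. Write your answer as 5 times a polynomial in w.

5(2500w^5 + 10000w^4 + 16000w^3 + 12900w^2 + 5281w + 883)

Only m ≡ 4 (mod 5) is unaccounted for. Put m = 5w+4:
4(5w+4)^5 + 20(5w+4)^2 + (5w+4) - 5 expands to 12500w^5 + 50000w^4 + 80000w^3 + 64500w^2 + 26405w + 4415,
and factoring out 5 leaves 5(2500w^5 + 10000w^4 + 16000w^3 + 12900w^2 + 5281w + 883).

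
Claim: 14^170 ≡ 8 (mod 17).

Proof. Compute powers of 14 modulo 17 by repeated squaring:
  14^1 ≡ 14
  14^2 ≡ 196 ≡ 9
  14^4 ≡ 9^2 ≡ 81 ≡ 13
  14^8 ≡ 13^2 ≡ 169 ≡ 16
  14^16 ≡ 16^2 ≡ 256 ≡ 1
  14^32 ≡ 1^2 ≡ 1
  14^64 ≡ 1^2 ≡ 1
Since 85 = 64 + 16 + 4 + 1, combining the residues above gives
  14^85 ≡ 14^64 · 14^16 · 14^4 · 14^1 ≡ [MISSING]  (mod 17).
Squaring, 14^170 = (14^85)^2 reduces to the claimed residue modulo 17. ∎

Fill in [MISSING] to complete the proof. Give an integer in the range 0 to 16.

Multiply the listed residues: 1 · 1 · 13 · 14 = 1 → 13 → 182.
Reducing modulo 17: 182 = 10·17 + 12, so 14^85 ≡ 12.

12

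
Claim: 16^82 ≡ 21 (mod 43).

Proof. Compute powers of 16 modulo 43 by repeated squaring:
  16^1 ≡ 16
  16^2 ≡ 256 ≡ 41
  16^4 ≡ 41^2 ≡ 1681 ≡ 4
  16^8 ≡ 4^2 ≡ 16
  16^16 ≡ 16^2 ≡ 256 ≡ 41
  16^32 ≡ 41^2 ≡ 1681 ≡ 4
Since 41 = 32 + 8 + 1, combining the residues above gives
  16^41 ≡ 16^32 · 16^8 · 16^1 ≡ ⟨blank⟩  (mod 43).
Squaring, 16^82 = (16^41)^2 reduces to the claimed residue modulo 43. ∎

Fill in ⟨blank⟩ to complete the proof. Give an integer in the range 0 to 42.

35

16^32 · 16^8 · 16^1 ≡ 4 · 16 · 16 = 1024.
1024 mod 43 = 35, so 16^41 ≡ 35 (mod 43).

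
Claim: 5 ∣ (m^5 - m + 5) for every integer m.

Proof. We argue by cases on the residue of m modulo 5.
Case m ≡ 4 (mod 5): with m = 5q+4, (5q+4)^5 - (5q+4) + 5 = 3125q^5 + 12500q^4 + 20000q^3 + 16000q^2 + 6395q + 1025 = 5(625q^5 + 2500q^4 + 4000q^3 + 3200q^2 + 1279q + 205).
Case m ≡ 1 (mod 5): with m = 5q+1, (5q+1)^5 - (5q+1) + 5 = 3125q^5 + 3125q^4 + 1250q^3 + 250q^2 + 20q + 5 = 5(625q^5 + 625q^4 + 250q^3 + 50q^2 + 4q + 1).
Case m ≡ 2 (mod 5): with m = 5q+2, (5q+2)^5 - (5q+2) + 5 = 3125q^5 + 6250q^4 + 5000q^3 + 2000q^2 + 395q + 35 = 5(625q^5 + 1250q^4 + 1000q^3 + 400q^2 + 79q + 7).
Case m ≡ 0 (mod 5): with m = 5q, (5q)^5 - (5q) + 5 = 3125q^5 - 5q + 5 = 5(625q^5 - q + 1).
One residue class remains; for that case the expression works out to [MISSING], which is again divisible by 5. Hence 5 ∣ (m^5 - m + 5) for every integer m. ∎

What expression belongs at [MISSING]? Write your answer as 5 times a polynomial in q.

Only m ≡ 3 (mod 5) is unaccounted for. Put m = 5q+3:
(5q+3)^5 - (5q+3) + 5 expands to 3125q^5 + 9375q^4 + 11250q^3 + 6750q^2 + 2020q + 245,
and factoring out 5 leaves 5(625q^5 + 1875q^4 + 2250q^3 + 1350q^2 + 404q + 49).

5(625q^5 + 1875q^4 + 2250q^3 + 1350q^2 + 404q + 49)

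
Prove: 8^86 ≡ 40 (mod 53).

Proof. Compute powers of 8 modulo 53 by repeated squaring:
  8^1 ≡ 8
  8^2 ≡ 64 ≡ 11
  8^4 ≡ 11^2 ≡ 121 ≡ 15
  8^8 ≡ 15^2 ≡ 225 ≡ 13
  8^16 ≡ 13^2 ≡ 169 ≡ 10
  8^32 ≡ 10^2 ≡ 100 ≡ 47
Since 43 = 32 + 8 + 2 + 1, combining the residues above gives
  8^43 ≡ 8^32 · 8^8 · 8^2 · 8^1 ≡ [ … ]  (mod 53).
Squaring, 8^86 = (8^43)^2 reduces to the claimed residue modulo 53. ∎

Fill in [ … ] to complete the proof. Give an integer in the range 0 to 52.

26

Multiply the listed residues: 47 · 13 · 11 · 8 = 611 → 6721 → 53768.
Reducing modulo 53: 53768 = 1014·53 + 26, so 8^43 ≡ 26.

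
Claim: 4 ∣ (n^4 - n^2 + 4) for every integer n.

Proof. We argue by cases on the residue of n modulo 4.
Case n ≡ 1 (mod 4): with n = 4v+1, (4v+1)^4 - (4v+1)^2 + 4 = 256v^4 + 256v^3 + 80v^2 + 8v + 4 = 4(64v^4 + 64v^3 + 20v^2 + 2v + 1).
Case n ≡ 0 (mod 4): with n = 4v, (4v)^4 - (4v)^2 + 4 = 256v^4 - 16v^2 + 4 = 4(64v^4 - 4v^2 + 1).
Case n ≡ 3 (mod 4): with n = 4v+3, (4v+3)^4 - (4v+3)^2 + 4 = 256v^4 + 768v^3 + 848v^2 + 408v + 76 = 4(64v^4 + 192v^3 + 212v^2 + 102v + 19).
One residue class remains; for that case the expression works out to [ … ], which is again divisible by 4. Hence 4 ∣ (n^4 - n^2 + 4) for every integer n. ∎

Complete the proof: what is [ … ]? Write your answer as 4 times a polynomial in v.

Only n ≡ 2 (mod 4) is unaccounted for. Put n = 4v+2:
(4v+2)^4 - (4v+2)^2 + 4 expands to 256v^4 + 512v^3 + 368v^2 + 112v + 16,
and factoring out 4 leaves 4(64v^4 + 128v^3 + 92v^2 + 28v + 4).

4(64v^4 + 128v^3 + 92v^2 + 28v + 4)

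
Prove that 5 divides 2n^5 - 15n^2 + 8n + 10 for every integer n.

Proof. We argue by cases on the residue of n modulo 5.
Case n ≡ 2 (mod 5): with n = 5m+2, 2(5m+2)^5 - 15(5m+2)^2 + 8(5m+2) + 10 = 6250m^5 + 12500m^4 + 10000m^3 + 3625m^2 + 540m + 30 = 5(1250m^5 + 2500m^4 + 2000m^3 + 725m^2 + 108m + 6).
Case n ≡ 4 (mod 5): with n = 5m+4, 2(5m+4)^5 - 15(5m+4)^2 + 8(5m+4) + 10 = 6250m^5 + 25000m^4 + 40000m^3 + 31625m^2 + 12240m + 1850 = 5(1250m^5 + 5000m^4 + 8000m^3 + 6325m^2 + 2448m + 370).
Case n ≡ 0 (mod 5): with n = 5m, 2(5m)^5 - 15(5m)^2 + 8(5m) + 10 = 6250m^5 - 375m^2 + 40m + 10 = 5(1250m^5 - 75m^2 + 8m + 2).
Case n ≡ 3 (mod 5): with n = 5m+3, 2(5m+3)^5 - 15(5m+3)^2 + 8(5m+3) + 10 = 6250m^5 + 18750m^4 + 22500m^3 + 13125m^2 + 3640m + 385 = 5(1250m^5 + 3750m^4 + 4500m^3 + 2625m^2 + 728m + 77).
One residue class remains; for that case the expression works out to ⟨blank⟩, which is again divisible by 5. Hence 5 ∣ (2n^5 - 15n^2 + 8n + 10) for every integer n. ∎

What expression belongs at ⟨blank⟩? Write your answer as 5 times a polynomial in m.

The residues treated are {2, 4, 0, 3}, so the missing case is n ≡ 1 (mod 5); write n = 5m+1.
Then 2(5m+1)^5 - 15(5m+1)^2 + 8(5m+1) + 10 = 6250m^5 + 6250m^4 + 2500m^3 + 125m^2 - 60m + 5 = 5(1250m^5 + 1250m^4 + 500m^3 + 25m^2 - 12m + 1).

5(1250m^5 + 1250m^4 + 500m^3 + 25m^2 - 12m + 1)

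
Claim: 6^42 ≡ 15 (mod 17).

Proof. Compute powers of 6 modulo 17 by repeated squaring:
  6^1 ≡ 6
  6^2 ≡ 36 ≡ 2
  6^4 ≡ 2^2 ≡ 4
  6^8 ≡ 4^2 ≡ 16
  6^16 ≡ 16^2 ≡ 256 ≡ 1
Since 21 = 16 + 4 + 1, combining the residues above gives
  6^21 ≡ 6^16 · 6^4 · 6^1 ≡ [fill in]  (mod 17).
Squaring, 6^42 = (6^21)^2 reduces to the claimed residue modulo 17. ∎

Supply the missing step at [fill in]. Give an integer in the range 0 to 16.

7

6^16 · 6^4 · 6^1 ≡ 1 · 4 · 6 = 24.
24 mod 17 = 7, so 6^21 ≡ 7 (mod 17).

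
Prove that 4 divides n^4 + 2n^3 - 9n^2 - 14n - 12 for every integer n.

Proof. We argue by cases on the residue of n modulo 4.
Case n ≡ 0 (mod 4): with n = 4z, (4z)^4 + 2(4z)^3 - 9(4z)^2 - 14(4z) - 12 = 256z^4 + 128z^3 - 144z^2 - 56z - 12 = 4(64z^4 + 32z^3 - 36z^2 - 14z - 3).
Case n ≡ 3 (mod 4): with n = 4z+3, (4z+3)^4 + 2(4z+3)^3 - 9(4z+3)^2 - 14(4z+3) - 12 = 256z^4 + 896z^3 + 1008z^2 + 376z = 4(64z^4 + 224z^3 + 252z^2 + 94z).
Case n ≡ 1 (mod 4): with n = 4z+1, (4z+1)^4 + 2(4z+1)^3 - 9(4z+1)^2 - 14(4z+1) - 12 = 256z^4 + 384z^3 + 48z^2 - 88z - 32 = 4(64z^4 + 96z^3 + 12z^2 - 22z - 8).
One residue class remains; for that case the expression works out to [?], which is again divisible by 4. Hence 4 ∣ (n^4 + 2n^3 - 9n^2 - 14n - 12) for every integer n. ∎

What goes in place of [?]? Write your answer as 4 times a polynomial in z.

4(64z^4 + 160z^3 + 108z^2 + 6z - 11)

The residues treated are {0, 3, 1}, so the missing case is n ≡ 2 (mod 4); write n = 4z+2.
Then (4z+2)^4 + 2(4z+2)^3 - 9(4z+2)^2 - 14(4z+2) - 12 = 256z^4 + 640z^3 + 432z^2 + 24z - 44 = 4(64z^4 + 160z^3 + 108z^2 + 6z - 11).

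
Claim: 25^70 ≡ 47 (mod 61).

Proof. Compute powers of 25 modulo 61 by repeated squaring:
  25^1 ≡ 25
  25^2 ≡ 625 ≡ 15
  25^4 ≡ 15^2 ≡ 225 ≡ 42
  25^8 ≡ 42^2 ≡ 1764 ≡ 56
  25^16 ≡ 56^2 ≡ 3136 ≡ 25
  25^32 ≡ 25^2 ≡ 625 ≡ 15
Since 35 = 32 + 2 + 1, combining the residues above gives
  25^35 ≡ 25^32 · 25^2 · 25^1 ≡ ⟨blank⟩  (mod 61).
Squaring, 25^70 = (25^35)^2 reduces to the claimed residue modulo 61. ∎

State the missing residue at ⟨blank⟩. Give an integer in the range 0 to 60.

25^32 · 25^2 · 25^1 ≡ 15 · 15 · 25 = 5625.
5625 mod 61 = 13, so 25^35 ≡ 13 (mod 61).

13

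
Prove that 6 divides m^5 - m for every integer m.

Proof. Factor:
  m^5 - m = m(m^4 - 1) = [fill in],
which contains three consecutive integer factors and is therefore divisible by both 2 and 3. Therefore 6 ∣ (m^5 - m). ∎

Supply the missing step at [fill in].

(m - 1)m(m + 1)(m^2 + 1)

m^4 - 1 = (m^2 - 1)(m^2 + 1), and m^2 - 1 = (m-1)(m+1).
So m(m^4 - 1) = (m - 1)m(m + 1)(m^2 + 1).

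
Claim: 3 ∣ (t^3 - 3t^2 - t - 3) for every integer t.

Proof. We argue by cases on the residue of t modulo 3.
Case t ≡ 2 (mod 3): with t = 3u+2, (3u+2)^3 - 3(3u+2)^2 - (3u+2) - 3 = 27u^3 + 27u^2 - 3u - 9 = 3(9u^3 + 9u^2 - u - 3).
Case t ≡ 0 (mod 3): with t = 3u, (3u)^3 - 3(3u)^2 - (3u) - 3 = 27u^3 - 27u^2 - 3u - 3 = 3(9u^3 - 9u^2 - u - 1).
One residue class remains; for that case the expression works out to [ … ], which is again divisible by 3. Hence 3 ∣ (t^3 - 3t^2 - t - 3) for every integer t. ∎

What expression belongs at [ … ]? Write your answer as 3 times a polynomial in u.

Only t ≡ 1 (mod 3) is unaccounted for. Put t = 3u+1:
(3u+1)^3 - 3(3u+1)^2 - (3u+1) - 3 expands to 27u^3 - 12u - 6,
and factoring out 3 leaves 3(9u^3 - 4u - 2).

3(9u^3 - 4u - 2)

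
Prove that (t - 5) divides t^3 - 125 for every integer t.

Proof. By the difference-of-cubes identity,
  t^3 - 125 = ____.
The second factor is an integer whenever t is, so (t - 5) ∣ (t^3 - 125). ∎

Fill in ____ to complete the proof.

(t - 5)(t^2 + 5t + 25)

Polynomial division of t^3 - 125 by t - 5 leaves remainder 0 and quotient t^2 + 5t + 25.
Hence t^3 - 125 = (t - 5)(t^2 + 5t + 25).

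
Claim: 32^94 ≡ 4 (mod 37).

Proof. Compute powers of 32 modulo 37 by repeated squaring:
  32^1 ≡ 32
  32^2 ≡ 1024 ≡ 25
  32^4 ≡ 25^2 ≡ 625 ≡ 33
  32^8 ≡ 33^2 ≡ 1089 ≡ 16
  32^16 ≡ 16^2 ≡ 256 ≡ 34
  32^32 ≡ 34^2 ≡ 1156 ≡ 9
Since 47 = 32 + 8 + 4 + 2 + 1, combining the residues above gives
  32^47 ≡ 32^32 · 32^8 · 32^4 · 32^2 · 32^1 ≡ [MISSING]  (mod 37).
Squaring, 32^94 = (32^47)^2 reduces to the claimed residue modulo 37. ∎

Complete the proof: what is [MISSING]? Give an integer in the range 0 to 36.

Multiply the listed residues: 9 · 16 · 33 · 25 · 32 = 144 → 4752 → 118800 → 3801600.
Reducing modulo 37: 3801600 = 102745·37 + 35, so 32^47 ≡ 35.

35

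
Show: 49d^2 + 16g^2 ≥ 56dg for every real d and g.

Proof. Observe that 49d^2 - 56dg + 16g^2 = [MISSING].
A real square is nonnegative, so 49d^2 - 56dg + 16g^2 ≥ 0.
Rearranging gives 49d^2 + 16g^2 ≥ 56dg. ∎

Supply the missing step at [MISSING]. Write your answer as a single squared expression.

The leading and trailing coefficients are 7^2 and 4^2, and 56 = 2·7·4, so the trinomial is (7d - 4g)^2.
Hence 49d^2 - 56dg + 16g^2 ≥ 0.

(7d - 4g)^2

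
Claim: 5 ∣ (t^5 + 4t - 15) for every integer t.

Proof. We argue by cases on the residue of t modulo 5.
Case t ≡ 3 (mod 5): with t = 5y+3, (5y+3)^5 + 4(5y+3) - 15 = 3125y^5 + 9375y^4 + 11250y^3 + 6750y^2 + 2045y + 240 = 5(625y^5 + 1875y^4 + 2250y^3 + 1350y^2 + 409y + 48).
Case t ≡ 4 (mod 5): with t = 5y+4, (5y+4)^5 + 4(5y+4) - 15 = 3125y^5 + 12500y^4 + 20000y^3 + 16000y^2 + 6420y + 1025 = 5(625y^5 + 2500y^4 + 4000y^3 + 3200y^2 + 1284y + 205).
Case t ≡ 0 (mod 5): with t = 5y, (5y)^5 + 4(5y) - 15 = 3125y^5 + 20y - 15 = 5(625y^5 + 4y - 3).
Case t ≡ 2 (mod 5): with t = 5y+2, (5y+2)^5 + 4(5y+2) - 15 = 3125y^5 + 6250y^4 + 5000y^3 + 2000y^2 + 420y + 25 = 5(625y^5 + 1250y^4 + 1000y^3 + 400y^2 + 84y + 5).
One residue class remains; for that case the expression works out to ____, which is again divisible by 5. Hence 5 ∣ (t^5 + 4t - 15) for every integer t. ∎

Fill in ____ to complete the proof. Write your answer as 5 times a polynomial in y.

5(625y^5 + 625y^4 + 250y^3 + 50y^2 + 9y - 2)

The residues treated are {3, 4, 0, 2}, so the missing case is t ≡ 1 (mod 5); write t = 5y+1.
Then (5y+1)^5 + 4(5y+1) - 15 = 3125y^5 + 3125y^4 + 1250y^3 + 250y^2 + 45y - 10 = 5(625y^5 + 625y^4 + 250y^3 + 50y^2 + 9y - 2).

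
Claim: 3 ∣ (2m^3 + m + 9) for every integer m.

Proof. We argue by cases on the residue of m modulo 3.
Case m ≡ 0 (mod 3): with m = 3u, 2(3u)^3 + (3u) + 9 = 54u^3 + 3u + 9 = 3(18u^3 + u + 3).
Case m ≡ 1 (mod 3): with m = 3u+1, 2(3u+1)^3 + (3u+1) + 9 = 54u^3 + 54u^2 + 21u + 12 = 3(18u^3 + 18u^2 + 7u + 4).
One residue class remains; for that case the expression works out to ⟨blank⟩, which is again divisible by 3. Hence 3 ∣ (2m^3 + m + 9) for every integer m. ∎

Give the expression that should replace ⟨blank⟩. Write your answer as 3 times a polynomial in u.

3(18u^3 + 36u^2 + 25u + 9)

The residues treated are {0, 1}, so the missing case is m ≡ 2 (mod 3); write m = 3u+2.
Then 2(3u+2)^3 + (3u+2) + 9 = 54u^3 + 108u^2 + 75u + 27 = 3(18u^3 + 36u^2 + 25u + 9).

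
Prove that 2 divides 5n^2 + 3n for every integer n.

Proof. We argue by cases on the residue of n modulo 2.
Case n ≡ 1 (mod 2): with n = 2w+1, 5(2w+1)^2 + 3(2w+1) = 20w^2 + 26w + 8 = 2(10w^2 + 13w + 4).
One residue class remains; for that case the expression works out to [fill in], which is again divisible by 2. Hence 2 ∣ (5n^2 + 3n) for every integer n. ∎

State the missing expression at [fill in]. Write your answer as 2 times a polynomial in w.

2(10w^2 + 3w)

Only n ≡ 0 (mod 2) is unaccounted for. Put n = 2w:
5(2w)^2 + 3(2w) expands to 20w^2 + 6w,
and factoring out 2 leaves 2(10w^2 + 3w).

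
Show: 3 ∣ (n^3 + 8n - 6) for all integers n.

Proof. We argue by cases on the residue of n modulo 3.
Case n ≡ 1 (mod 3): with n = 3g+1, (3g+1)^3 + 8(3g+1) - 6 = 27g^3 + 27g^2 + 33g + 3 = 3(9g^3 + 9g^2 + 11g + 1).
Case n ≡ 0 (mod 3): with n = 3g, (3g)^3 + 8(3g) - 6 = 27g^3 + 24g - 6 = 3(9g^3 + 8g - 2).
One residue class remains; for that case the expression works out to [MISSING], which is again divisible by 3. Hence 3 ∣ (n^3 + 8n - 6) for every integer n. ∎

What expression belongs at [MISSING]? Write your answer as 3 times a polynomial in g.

3(9g^3 + 18g^2 + 20g + 6)

Only n ≡ 2 (mod 3) is unaccounted for. Put n = 3g+2:
(3g+2)^3 + 8(3g+2) - 6 expands to 27g^3 + 54g^2 + 60g + 18,
and factoring out 3 leaves 3(9g^3 + 18g^2 + 20g + 6).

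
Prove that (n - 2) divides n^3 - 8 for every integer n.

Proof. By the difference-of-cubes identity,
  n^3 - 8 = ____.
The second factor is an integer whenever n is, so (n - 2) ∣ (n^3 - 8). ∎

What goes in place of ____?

(n - 2)(n^2 + 2n + 4)

Polynomial division of n^3 - 8 by n - 2 leaves remainder 0 and quotient n^2 + 2n + 4.
Hence n^3 - 8 = (n - 2)(n^2 + 2n + 4).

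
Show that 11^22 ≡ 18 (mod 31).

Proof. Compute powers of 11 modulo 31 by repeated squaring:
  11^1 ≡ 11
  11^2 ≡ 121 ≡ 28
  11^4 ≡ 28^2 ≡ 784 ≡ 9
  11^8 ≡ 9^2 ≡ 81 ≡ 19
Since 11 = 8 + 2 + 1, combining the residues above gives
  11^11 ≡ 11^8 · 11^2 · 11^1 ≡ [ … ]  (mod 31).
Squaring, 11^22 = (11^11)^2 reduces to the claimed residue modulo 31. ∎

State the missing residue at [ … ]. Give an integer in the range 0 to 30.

11^8 · 11^2 · 11^1 ≡ 19 · 28 · 11 = 5852.
5852 mod 31 = 24, so 11^11 ≡ 24 (mod 31).

24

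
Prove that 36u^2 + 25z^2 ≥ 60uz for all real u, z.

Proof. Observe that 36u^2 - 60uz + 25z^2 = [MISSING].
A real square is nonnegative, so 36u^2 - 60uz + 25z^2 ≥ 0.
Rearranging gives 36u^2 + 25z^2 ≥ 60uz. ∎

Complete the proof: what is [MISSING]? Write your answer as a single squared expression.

(6u - 5z)^2

36u^2 - 60uz + 25z^2 is a perfect-square trinomial: the outer terms are (6u)^2 and (5z)^2, and the cross term is -2·6u·5z.
So 36u^2 - 60uz + 25z^2 = (6u - 5z)^2 ≥ 0.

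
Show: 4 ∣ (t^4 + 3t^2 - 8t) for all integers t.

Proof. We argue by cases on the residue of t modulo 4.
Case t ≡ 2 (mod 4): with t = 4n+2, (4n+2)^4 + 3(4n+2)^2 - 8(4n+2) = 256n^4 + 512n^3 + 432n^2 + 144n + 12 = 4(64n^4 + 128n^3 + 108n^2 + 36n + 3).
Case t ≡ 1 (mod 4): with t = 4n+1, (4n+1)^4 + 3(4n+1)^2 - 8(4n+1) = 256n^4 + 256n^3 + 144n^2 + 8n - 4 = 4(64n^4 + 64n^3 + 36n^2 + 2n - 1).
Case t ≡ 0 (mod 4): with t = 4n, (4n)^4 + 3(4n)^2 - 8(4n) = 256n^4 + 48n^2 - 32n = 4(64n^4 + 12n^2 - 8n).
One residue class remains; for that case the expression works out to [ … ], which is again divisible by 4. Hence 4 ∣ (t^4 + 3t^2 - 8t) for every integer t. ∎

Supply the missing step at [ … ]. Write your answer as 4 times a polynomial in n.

Only t ≡ 3 (mod 4) is unaccounted for. Put t = 4n+3:
(4n+3)^4 + 3(4n+3)^2 - 8(4n+3) expands to 256n^4 + 768n^3 + 912n^2 + 472n + 84,
and factoring out 4 leaves 4(64n^4 + 192n^3 + 228n^2 + 118n + 21).

4(64n^4 + 192n^3 + 228n^2 + 118n + 21)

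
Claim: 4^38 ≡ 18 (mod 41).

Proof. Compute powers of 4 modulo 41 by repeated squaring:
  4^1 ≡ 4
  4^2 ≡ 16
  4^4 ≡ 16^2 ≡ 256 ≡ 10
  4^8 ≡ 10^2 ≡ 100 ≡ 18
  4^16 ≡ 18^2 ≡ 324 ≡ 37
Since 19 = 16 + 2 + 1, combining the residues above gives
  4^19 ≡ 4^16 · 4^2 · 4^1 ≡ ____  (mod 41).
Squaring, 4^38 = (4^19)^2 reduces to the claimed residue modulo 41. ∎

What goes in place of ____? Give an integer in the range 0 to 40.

31

4^16 · 4^2 · 4^1 ≡ 37 · 16 · 4 = 2368.
2368 mod 41 = 31, so 4^19 ≡ 31 (mod 41).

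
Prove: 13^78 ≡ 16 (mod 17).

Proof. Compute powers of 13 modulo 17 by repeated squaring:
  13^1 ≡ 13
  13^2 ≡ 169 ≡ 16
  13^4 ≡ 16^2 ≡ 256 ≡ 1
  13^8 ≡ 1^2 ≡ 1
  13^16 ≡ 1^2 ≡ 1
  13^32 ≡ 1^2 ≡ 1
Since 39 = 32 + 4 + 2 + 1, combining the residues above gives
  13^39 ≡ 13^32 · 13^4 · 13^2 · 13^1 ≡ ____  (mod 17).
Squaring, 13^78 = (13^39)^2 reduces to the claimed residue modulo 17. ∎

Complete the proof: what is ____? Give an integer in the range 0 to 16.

13^32 · 13^4 · 13^2 · 13^1 ≡ 1 · 1 · 16 · 13 = 208.
208 mod 17 = 4, so 13^39 ≡ 4 (mod 17).

4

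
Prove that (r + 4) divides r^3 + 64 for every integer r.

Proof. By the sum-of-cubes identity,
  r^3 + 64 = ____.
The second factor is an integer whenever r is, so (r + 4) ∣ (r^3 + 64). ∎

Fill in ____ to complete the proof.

Polynomial division of r^3 + 64 by r + 4 leaves remainder 0 and quotient r^2 - 4r + 16.
Hence r^3 + 64 = (r + 4)(r^2 - 4r + 16).

(r + 4)(r^2 - 4r + 16)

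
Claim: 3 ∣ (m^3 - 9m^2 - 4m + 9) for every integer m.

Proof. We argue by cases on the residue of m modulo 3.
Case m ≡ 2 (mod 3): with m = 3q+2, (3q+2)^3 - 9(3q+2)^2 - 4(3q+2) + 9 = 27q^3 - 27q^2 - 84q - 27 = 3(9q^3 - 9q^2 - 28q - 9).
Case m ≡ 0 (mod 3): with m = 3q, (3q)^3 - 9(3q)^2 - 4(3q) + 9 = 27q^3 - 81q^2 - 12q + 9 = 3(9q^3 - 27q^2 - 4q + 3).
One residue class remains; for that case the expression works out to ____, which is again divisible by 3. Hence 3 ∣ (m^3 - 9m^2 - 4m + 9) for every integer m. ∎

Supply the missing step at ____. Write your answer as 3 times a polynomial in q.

3(9q^3 - 18q^2 - 19q - 1)

The residues treated are {2, 0}, so the missing case is m ≡ 1 (mod 3); write m = 3q+1.
Then (3q+1)^3 - 9(3q+1)^2 - 4(3q+1) + 9 = 27q^3 - 54q^2 - 57q - 3 = 3(9q^3 - 18q^2 - 19q - 1).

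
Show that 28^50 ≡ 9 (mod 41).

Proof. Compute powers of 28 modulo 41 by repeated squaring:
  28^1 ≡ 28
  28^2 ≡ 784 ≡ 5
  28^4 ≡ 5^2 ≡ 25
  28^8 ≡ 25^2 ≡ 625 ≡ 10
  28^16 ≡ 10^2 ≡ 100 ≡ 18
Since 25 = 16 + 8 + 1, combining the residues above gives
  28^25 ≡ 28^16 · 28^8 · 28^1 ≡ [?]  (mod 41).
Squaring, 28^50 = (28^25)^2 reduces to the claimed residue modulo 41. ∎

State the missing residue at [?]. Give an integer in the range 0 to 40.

Multiply the listed residues: 18 · 10 · 28 = 180 → 5040.
Reducing modulo 41: 5040 = 122·41 + 38, so 28^25 ≡ 38.

38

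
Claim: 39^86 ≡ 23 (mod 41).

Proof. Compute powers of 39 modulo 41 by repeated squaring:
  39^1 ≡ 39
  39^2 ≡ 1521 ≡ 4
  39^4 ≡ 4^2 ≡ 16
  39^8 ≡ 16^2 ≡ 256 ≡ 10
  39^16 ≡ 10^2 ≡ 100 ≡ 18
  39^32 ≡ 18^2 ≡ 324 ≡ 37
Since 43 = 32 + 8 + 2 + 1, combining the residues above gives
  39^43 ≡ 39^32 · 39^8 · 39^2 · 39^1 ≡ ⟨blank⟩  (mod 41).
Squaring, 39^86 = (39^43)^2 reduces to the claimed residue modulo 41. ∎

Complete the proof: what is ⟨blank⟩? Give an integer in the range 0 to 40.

33

Multiply the listed residues: 37 · 10 · 4 · 39 = 370 → 1480 → 57720.
Reducing modulo 41: 57720 = 1407·41 + 33, so 39^43 ≡ 33.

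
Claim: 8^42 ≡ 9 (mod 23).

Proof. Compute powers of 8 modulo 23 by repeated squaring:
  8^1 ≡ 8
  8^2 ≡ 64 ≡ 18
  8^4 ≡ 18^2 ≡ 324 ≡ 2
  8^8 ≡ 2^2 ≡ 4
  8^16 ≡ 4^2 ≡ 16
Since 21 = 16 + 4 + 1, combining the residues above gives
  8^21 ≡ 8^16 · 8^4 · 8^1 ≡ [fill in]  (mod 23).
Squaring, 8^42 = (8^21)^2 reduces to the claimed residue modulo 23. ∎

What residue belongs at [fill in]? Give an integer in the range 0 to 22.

3

Multiply the listed residues: 16 · 2 · 8 = 32 → 256.
Reducing modulo 23: 256 = 11·23 + 3, so 8^21 ≡ 3.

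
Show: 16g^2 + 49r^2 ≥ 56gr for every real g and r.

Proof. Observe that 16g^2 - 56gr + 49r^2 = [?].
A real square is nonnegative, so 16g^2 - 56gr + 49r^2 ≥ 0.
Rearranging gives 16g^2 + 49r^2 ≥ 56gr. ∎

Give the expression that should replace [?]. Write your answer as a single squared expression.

(4g - 7r)^2

16g^2 - 56gr + 49r^2 is a perfect-square trinomial: the outer terms are (4g)^2 and (7r)^2, and the cross term is -2·4g·7r.
So 16g^2 - 56gr + 49r^2 = (4g - 7r)^2 ≥ 0.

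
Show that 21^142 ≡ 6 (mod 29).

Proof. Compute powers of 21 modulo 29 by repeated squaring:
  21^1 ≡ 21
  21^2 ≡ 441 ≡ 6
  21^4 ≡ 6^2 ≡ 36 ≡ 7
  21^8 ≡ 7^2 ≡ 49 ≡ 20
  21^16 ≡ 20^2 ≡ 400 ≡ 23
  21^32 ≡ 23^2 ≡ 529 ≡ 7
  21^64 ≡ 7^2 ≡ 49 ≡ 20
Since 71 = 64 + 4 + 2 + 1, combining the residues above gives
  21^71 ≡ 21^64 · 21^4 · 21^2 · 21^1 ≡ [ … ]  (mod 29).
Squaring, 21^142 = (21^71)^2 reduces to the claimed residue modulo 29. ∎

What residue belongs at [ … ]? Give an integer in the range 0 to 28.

21^64 · 21^4 · 21^2 · 21^1 ≡ 20 · 7 · 6 · 21 = 17640.
17640 mod 29 = 8, so 21^71 ≡ 8 (mod 29).

8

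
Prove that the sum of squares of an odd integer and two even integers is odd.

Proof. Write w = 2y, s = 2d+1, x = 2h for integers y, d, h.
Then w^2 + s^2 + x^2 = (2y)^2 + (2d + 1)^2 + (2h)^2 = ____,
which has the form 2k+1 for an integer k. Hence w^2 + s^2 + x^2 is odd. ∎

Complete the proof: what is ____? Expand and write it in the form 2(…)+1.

2(2d^2 + 2d + 2h^2 + 2y^2) + 1

(2y)^2 + (2d + 1)^2 + (2h)^2 = 4d^2 + 4d + 4h^2 + 4y^2 + 1
= 2(2d^2 + 2d + 2h^2 + 2y^2) + 1.
Since 2d^2 + 2d + 2h^2 + 2y^2 is an integer, the sum of squares is of the form 2k+1 for an integer k.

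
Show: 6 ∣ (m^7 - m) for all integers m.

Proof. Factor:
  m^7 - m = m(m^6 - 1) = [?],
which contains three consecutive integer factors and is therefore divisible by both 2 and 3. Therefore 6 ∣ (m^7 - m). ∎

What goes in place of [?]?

m^6 - 1 = (m^2 - 1)(m^4 + m^2 + 1), and m^2 - 1 = (m-1)(m+1).
So m(m^6 - 1) = (m - 1)m(m + 1)(m^4 + m^2 + 1).

(m - 1)m(m + 1)(m^4 + m^2 + 1)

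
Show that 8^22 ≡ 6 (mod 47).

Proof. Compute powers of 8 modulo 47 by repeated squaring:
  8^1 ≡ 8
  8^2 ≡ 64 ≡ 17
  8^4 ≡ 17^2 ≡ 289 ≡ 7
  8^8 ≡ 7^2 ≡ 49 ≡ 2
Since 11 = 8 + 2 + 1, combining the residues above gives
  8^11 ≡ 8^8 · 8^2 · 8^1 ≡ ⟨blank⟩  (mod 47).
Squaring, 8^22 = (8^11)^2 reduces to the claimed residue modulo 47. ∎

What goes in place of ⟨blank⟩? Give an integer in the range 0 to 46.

37

Multiply the listed residues: 2 · 17 · 8 = 34 → 272.
Reducing modulo 47: 272 = 5·47 + 37, so 8^11 ≡ 37.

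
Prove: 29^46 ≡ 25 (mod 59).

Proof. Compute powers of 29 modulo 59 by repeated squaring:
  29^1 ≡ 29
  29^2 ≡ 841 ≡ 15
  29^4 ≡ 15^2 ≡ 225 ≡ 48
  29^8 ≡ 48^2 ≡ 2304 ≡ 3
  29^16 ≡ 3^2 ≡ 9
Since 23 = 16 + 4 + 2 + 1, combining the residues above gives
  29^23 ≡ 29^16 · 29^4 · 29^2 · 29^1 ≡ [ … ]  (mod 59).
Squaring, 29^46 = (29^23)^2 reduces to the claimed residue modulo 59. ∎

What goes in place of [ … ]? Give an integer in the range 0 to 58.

5

29^16 · 29^4 · 29^2 · 29^1 ≡ 9 · 48 · 15 · 29 = 187920.
187920 mod 59 = 5, so 29^23 ≡ 5 (mod 59).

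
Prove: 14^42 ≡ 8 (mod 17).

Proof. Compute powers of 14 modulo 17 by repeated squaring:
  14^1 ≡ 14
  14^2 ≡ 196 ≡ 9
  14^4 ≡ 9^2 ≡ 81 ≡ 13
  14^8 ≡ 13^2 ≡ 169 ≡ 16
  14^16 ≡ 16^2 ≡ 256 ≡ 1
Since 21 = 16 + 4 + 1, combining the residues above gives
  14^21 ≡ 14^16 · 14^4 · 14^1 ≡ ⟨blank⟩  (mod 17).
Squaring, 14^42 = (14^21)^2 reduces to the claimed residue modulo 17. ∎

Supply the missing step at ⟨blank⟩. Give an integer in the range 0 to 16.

Multiply the listed residues: 1 · 13 · 14 = 13 → 182.
Reducing modulo 17: 182 = 10·17 + 12, so 14^21 ≡ 12.

12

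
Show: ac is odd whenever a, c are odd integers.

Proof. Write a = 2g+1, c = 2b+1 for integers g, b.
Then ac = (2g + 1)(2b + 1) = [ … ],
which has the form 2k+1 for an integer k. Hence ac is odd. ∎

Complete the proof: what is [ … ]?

2(2bg + b + g) + 1

Expanding: (2g + 1)(2b + 1) = 4bg + 2b + 2g + 1.
Every term except the constant is even, so this is 2(2bg + b + g) + 1,
and 2bg + b + g ∈ ℤ gives the required form.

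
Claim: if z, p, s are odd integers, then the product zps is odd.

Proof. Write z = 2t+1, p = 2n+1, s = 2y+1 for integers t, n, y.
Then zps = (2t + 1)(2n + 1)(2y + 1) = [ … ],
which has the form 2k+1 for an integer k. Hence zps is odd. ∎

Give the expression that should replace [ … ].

Expanding: (2t + 1)(2n + 1)(2y + 1) = 8nty + 4nt + 4ny + 2n + 4ty + 2t + 2y + 1.
Every term except the constant is even, so this is 2(4nty + 2nt + 2ny + n + 2ty + t + y) + 1,
and 4nty + 2nt + 2ny + n + 2ty + t + y ∈ ℤ gives the required form.

2(4nty + 2nt + 2ny + n + 2ty + t + y) + 1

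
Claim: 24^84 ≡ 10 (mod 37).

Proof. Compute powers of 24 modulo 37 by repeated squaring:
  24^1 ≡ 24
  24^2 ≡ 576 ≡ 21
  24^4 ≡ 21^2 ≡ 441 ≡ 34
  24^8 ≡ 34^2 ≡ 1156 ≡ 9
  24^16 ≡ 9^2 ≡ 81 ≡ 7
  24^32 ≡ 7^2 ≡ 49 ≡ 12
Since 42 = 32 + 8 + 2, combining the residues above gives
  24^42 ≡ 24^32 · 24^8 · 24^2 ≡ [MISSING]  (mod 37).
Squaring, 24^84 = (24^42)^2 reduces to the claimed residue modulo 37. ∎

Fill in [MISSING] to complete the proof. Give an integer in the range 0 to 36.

11

Multiply the listed residues: 12 · 9 · 21 = 108 → 2268.
Reducing modulo 37: 2268 = 61·37 + 11, so 24^42 ≡ 11.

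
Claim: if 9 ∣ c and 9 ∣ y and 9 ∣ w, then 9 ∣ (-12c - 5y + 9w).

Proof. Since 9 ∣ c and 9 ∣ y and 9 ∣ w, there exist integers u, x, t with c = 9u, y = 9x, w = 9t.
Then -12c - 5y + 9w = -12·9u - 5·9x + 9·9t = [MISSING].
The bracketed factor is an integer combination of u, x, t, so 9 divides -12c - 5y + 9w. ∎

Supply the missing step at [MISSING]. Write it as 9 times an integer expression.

9(9t - 12u - 5x)

Pull the common 9 out of every term: -12·9u - 5·9x + 9·9t = 9(9t - 12u - 5x).
9t - 12u - 5x is an integer, which exhibits the divisibility.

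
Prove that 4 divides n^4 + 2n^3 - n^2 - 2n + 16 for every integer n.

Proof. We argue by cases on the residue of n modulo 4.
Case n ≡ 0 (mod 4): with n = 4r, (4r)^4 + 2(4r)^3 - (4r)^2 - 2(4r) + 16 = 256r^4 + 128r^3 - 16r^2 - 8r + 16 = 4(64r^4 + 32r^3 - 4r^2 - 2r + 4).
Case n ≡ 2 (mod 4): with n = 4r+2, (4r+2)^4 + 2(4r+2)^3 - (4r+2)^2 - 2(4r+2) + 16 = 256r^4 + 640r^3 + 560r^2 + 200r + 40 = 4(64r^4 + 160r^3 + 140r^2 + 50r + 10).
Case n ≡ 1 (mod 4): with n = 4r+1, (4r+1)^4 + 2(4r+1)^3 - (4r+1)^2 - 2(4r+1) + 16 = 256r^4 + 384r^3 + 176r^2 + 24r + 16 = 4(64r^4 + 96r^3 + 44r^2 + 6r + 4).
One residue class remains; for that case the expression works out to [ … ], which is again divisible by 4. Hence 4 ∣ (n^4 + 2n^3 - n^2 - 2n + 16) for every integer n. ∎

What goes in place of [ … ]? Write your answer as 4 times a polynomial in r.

4(64r^4 + 224r^3 + 284r^2 + 154r + 34)

Only n ≡ 3 (mod 4) is unaccounted for. Put n = 4r+3:
(4r+3)^4 + 2(4r+3)^3 - (4r+3)^2 - 2(4r+3) + 16 expands to 256r^4 + 896r^3 + 1136r^2 + 616r + 136,
and factoring out 4 leaves 4(64r^4 + 224r^3 + 284r^2 + 154r + 34).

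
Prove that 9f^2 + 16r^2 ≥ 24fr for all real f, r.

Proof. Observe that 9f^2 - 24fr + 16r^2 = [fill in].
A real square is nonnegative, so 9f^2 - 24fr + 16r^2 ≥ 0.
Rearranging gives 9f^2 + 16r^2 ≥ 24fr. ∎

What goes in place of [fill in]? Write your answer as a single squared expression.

9f^2 - 24fr + 16r^2 is a perfect-square trinomial: the outer terms are (3f)^2 and (4r)^2, and the cross term is -2·3f·4r.
So 9f^2 - 24fr + 16r^2 = (3f - 4r)^2 ≥ 0.

(3f - 4r)^2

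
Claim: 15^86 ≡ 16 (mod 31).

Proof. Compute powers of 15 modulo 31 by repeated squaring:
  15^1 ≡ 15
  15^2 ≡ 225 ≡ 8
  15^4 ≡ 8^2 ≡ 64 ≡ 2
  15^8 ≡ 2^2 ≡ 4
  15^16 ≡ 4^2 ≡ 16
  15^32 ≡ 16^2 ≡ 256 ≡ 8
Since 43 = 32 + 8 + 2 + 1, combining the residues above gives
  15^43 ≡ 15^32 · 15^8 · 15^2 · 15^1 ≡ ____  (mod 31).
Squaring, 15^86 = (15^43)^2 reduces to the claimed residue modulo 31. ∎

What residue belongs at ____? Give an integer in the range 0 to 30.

27

Multiply the listed residues: 8 · 4 · 8 · 15 = 32 → 256 → 3840.
Reducing modulo 31: 3840 = 123·31 + 27, so 15^43 ≡ 27.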